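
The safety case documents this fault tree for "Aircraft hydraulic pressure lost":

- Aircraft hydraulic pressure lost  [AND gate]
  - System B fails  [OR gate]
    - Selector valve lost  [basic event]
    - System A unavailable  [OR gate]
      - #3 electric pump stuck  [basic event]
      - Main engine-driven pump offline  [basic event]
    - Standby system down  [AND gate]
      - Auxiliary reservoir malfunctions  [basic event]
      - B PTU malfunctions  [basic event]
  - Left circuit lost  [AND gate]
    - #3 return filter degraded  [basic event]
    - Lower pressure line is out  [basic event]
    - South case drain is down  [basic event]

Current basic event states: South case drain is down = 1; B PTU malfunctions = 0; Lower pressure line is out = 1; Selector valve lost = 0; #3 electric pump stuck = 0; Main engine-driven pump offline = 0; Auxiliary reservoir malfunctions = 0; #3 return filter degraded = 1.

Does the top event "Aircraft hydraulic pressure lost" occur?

No

System A unavailable [OR]: #3 electric pump stuck=not, Main engine-driven pump offline=not → no input occurs → does not occur.
Standby system down [AND]: Auxiliary reservoir malfunctions=not, B PTU malfunctions=not → not all inputs occur → does not occur.
System B fails [OR]: Selector valve lost=not, System A unavailable=not, Standby system down=not → no input occurs → does not occur.
Left circuit lost [AND]: #3 return filter degraded=occurs, Lower pressure line is out=occurs, South case drain is down=occurs → all inputs occur → occurs.
Aircraft hydraulic pressure lost [AND]: System B fails=not, Left circuit lost=occurs → not all inputs occur → does not occur.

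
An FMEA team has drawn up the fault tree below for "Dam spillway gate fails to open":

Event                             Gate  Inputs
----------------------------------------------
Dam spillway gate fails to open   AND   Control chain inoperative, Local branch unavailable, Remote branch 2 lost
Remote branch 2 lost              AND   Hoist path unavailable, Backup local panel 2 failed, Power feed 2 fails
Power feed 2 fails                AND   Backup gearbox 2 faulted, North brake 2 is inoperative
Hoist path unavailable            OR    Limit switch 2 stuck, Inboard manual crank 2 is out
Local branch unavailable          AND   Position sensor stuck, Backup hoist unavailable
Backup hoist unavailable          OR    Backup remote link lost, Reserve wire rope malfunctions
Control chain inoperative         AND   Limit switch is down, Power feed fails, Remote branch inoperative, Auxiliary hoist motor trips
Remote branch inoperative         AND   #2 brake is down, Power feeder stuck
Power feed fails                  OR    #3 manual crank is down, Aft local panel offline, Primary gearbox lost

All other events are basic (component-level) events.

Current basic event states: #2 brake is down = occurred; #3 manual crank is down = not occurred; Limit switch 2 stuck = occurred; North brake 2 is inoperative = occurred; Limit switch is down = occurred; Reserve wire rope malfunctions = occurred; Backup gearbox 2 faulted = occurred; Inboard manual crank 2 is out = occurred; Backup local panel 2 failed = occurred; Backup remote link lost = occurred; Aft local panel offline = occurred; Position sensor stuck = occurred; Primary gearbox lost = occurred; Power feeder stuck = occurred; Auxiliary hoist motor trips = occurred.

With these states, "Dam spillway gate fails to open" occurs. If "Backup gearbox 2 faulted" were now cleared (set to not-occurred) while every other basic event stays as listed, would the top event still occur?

No

Counterfactual: set "Backup gearbox 2 faulted" to not occurred.
Power feed fails [OR]: #3 manual crank is down=not, Aft local panel offline=occurs, Primary gearbox lost=occurs → at least one input occurs → occurs.
Remote branch inoperative [AND]: #2 brake is down=occurs, Power feeder stuck=occurs → all inputs occur → occurs.
Control chain inoperative [AND]: Limit switch is down=occurs, Power feed fails=occurs, Remote branch inoperative=occurs, Auxiliary hoist motor trips=occurs → all inputs occur → occurs.
Backup hoist unavailable [OR]: Backup remote link lost=occurs, Reserve wire rope malfunctions=occurs → at least one input occurs → occurs.
Local branch unavailable [AND]: Position sensor stuck=occurs, Backup hoist unavailable=occurs → all inputs occur → occurs.
Hoist path unavailable [OR]: Limit switch 2 stuck=occurs, Inboard manual crank 2 is out=occurs → at least one input occurs → occurs.
Power feed 2 fails [AND]: Backup gearbox 2 faulted=not, North brake 2 is inoperative=occurs → not all inputs occur → does not occur.
Remote branch 2 lost [AND]: Hoist path unavailable=occurs, Backup local panel 2 failed=occurs, Power feed 2 fails=not → not all inputs occur → does not occur.
Dam spillway gate fails to open [AND]: Control chain inoperative=occurs, Local branch unavailable=occurs, Remote branch 2 lost=not → not all inputs occur → does not occur.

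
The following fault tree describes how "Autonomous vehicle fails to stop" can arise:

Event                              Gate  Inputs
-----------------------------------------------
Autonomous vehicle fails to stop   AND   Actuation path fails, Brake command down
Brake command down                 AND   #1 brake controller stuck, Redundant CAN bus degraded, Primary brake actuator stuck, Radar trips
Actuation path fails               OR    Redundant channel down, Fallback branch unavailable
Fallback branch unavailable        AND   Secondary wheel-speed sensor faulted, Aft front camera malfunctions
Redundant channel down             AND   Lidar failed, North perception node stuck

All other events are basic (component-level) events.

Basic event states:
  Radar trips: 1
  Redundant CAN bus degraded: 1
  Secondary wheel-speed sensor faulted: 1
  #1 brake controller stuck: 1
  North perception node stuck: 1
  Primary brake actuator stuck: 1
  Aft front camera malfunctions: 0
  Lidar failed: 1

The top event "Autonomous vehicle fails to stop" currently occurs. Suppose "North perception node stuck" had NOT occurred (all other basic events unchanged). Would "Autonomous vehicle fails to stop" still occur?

No

Counterfactual: set "North perception node stuck" to not occurred.
Redundant channel down [AND]: Lidar failed=occurs, North perception node stuck=not → not all inputs occur → does not occur.
Fallback branch unavailable [AND]: Secondary wheel-speed sensor faulted=occurs, Aft front camera malfunctions=not → not all inputs occur → does not occur.
Actuation path fails [OR]: Redundant channel down=not, Fallback branch unavailable=not → no input occurs → does not occur.
Brake command down [AND]: #1 brake controller stuck=occurs, Redundant CAN bus degraded=occurs, Primary brake actuator stuck=occurs, Radar trips=occurs → all inputs occur → occurs.
Autonomous vehicle fails to stop [AND]: Actuation path fails=not, Brake command down=occurs → not all inputs occur → does not occur.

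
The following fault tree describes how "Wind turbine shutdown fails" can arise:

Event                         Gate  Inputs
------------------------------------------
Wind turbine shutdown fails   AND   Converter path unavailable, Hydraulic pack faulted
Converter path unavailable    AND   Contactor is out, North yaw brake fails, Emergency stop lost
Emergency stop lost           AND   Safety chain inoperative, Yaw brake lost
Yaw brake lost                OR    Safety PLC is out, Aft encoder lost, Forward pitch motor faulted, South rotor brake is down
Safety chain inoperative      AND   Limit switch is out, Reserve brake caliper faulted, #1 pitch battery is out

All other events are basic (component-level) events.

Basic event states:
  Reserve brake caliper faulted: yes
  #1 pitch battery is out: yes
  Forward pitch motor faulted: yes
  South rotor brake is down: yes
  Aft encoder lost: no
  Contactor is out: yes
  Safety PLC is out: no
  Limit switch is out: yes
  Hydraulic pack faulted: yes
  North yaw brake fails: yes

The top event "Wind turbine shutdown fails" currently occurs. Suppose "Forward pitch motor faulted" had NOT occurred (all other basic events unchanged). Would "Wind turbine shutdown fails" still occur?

Yes

Counterfactual: set "Forward pitch motor faulted" to not occurred.
Safety chain inoperative [AND]: Limit switch is out=occurs, Reserve brake caliper faulted=occurs, #1 pitch battery is out=occurs → all inputs occur → occurs.
Yaw brake lost [OR]: Safety PLC is out=not, Aft encoder lost=not, Forward pitch motor faulted=not, South rotor brake is down=occurs → at least one input occurs → occurs.
Emergency stop lost [AND]: Safety chain inoperative=occurs, Yaw brake lost=occurs → all inputs occur → occurs.
Converter path unavailable [AND]: Contactor is out=occurs, North yaw brake fails=occurs, Emergency stop lost=occurs → all inputs occur → occurs.
Wind turbine shutdown fails [AND]: Converter path unavailable=occurs, Hydraulic pack faulted=occurs → all inputs occur → occurs.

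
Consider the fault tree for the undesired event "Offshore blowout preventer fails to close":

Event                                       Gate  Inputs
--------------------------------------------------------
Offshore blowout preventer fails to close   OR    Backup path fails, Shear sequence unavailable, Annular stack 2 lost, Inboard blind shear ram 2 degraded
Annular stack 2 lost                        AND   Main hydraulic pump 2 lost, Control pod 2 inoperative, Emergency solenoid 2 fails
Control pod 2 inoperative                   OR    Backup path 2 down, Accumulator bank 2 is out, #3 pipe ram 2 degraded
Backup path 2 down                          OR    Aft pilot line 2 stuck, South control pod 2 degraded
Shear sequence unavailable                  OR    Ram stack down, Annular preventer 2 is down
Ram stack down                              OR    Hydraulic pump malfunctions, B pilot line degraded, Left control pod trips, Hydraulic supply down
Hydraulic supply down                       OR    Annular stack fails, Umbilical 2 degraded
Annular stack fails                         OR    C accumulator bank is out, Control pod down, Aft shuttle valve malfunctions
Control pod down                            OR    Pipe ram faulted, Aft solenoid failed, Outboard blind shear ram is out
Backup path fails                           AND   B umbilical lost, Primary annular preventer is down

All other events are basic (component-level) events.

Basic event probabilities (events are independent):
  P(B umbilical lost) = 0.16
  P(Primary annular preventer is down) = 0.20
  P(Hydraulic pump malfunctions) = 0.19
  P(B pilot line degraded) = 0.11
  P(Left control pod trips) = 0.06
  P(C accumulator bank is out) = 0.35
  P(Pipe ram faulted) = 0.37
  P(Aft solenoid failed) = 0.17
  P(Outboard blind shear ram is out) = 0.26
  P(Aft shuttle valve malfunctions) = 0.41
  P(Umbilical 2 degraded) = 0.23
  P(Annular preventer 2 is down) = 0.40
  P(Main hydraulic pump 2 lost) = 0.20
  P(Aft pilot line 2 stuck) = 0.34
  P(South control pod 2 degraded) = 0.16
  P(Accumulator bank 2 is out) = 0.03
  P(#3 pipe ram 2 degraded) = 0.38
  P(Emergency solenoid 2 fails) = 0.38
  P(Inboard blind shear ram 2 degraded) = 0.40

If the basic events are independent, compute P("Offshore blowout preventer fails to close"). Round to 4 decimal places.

P(Backup path fails) [AND] = 0.16 × 0.20 = 0.032000
P(Control pod down) [OR] = 1 − (1−0.37) × (1−0.17) × (1−0.26) = 0.613054
P(Annular stack fails) [OR] = 1 − (1−0.35) × (1−0.613054) × (1−0.41) = 0.851606
P(Hydraulic supply down) [OR] = 1 − (1−0.851606) × (1−0.23) = 0.885737
P(Ram stack down) [OR] = 1 − (1−0.19) × (1−0.11) × (1−0.06) × (1−0.885737) = 0.922570
P(Shear sequence unavailable) [OR] = 1 − (1−0.922570) × (1−0.40) = 0.953542
P(Backup path 2 down) [OR] = 1 − (1−0.34) × (1−0.16) = 0.445600
P(Control pod 2 inoperative) [OR] = 1 − (1−0.445600) × (1−0.03) × (1−0.38) = 0.666584
P(Annular stack 2 lost) [AND] = 0.20 × 0.666584 × 0.38 = 0.050660
P(Offshore blowout preventer fails to close) [OR] = 1 − (1−0.032000) × (1−0.953542) × (1−0.050660) × (1−0.40) = 0.974384
Rounded to 4 decimal places: P(Offshore blowout preventer fails to close) ≈ 0.9744.

0.9744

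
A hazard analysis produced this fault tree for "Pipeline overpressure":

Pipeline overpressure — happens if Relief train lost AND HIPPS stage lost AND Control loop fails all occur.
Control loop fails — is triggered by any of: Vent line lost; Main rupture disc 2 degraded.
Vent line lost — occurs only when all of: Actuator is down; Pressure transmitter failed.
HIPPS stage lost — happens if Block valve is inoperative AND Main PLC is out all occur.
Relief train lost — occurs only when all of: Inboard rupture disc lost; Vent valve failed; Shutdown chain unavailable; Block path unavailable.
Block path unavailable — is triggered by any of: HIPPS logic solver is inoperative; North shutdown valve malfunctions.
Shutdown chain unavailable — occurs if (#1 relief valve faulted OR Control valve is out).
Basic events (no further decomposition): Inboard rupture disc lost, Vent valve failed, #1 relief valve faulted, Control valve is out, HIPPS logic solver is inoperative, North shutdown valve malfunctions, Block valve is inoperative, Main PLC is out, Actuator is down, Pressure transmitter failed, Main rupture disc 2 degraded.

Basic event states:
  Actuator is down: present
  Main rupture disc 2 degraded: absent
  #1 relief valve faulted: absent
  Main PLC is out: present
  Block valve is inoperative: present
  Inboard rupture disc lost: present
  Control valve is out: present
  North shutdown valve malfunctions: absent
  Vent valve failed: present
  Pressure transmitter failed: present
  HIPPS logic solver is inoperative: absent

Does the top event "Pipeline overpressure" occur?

Shutdown chain unavailable [OR]: #1 relief valve faulted=not, Control valve is out=occurs → at least one input occurs → occurs.
Block path unavailable [OR]: HIPPS logic solver is inoperative=not, North shutdown valve malfunctions=not → no input occurs → does not occur.
Relief train lost [AND]: Inboard rupture disc lost=occurs, Vent valve failed=occurs, Shutdown chain unavailable=occurs, Block path unavailable=not → not all inputs occur → does not occur.
HIPPS stage lost [AND]: Block valve is inoperative=occurs, Main PLC is out=occurs → all inputs occur → occurs.
Vent line lost [AND]: Actuator is down=occurs, Pressure transmitter failed=occurs → all inputs occur → occurs.
Control loop fails [OR]: Vent line lost=occurs, Main rupture disc 2 degraded=not → at least one input occurs → occurs.
Pipeline overpressure [AND]: Relief train lost=not, HIPPS stage lost=occurs, Control loop fails=occurs → not all inputs occur → does not occur.

No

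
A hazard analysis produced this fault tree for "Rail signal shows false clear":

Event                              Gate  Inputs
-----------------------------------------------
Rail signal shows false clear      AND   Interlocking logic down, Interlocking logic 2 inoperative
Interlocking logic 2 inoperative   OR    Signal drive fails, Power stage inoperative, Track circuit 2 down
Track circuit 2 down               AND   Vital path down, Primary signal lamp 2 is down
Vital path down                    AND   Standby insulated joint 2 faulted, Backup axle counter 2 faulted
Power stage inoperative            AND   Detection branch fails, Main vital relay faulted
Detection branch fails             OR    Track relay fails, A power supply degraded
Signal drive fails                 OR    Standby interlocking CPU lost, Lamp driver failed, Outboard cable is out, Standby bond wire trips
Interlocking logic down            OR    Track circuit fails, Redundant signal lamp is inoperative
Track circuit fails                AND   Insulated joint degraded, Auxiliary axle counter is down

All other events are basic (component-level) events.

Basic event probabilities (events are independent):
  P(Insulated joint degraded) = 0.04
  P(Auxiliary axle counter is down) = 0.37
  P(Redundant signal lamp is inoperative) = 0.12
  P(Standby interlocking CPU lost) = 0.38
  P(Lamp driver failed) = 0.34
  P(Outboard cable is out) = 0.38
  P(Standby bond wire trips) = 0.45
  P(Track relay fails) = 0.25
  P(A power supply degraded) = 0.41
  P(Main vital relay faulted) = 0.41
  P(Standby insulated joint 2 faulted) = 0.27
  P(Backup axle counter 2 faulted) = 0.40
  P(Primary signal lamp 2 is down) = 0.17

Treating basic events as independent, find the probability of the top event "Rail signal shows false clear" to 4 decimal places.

P(Track circuit fails) [AND] = 0.04 × 0.37 = 0.014800
P(Interlocking logic down) [OR] = 1 − (1−0.014800) × (1−0.12) = 0.133024
P(Signal drive fails) [OR] = 1 − (1−0.38) × (1−0.34) × (1−0.38) × (1−0.45) = 0.860463
P(Detection branch fails) [OR] = 1 − (1−0.25) × (1−0.41) = 0.557500
P(Power stage inoperative) [AND] = 0.557500 × 0.41 = 0.228575
P(Vital path down) [AND] = 0.27 × 0.40 = 0.108000
P(Track circuit 2 down) [AND] = 0.108000 × 0.17 = 0.018360
P(Interlocking logic 2 inoperative) [OR] = 1 − (1−0.860463) × (1−0.228575) × (1−0.018360) = 0.894334
P(Rail signal shows false clear) [AND] = 0.133024 × 0.894334 = 0.118968
Rounded to 4 decimal places: P(Rail signal shows false clear) ≈ 0.1190.

0.1190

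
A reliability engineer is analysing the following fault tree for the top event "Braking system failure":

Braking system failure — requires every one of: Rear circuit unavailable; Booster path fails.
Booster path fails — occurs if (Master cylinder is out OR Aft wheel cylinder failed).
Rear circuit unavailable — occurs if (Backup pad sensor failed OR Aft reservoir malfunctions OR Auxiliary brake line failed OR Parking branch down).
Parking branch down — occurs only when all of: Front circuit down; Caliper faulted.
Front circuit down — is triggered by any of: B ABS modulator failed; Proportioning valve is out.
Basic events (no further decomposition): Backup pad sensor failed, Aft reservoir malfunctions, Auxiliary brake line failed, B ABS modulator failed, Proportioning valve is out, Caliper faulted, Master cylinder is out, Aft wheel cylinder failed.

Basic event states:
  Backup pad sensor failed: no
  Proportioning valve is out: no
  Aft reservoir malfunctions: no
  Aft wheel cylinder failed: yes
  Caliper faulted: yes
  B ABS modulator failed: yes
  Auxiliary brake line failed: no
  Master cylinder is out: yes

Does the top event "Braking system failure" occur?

Yes

Front circuit down [OR]: B ABS modulator failed=occurs, Proportioning valve is out=not → at least one input occurs → occurs.
Parking branch down [AND]: Front circuit down=occurs, Caliper faulted=occurs → all inputs occur → occurs.
Rear circuit unavailable [OR]: Backup pad sensor failed=not, Aft reservoir malfunctions=not, Auxiliary brake line failed=not, Parking branch down=occurs → at least one input occurs → occurs.
Booster path fails [OR]: Master cylinder is out=occurs, Aft wheel cylinder failed=occurs → at least one input occurs → occurs.
Braking system failure [AND]: Rear circuit unavailable=occurs, Booster path fails=occurs → all inputs occur → occurs.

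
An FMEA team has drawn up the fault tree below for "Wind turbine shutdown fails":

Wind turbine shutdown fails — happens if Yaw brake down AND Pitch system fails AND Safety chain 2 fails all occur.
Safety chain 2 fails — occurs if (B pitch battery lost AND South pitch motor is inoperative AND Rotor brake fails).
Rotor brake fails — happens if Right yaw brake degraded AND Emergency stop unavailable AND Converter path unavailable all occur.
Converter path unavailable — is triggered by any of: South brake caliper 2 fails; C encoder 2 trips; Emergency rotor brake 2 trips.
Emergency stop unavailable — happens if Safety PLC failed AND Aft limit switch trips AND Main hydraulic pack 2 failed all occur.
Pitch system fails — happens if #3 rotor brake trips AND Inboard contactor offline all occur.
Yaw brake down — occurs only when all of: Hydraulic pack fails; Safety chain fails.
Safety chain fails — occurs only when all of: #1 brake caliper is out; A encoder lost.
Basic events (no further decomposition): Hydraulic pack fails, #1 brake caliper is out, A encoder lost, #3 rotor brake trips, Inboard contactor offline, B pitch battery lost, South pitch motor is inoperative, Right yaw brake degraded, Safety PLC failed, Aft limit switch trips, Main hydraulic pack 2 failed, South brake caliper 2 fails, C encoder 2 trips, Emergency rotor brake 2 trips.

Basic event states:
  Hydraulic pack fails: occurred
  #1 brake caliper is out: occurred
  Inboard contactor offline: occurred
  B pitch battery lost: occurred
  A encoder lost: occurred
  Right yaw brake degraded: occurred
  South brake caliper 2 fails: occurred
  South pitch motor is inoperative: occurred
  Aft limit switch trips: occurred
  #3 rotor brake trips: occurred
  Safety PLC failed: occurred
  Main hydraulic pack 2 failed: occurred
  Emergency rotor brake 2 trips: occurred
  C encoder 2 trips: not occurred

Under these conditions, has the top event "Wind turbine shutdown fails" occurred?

Safety chain fails [AND]: #1 brake caliper is out=occurs, A encoder lost=occurs → all inputs occur → occurs.
Yaw brake down [AND]: Hydraulic pack fails=occurs, Safety chain fails=occurs → all inputs occur → occurs.
Pitch system fails [AND]: #3 rotor brake trips=occurs, Inboard contactor offline=occurs → all inputs occur → occurs.
Emergency stop unavailable [AND]: Safety PLC failed=occurs, Aft limit switch trips=occurs, Main hydraulic pack 2 failed=occurs → all inputs occur → occurs.
Converter path unavailable [OR]: South brake caliper 2 fails=occurs, C encoder 2 trips=not, Emergency rotor brake 2 trips=occurs → at least one input occurs → occurs.
Rotor brake fails [AND]: Right yaw brake degraded=occurs, Emergency stop unavailable=occurs, Converter path unavailable=occurs → all inputs occur → occurs.
Safety chain 2 fails [AND]: B pitch battery lost=occurs, South pitch motor is inoperative=occurs, Rotor brake fails=occurs → all inputs occur → occurs.
Wind turbine shutdown fails [AND]: Yaw brake down=occurs, Pitch system fails=occurs, Safety chain 2 fails=occurs → all inputs occur → occurs.

Yes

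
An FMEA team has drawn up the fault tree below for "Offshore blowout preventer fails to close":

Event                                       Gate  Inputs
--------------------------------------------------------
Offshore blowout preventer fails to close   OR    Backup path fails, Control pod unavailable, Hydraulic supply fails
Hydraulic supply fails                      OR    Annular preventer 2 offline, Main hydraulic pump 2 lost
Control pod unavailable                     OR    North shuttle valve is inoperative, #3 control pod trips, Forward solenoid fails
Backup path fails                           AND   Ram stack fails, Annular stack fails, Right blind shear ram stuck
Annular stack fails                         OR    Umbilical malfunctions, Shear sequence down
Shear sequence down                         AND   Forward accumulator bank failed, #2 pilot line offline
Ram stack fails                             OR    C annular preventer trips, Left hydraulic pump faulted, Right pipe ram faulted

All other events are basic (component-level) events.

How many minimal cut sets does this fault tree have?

11

Ram stack fails [OR]: union of children's cut sets → 3 cut set(s).
Shear sequence down [AND]: one cut set from each child combined → 1 × 1 = 1 cut set(s).
Annular stack fails [OR]: union of children's cut sets → 2 cut set(s).
Backup path fails [AND]: one cut set from each child combined → 3 × 2 × 1 = 6 cut set(s).
Control pod unavailable [OR]: union of children's cut sets → 3 cut set(s).
Hydraulic supply fails [OR]: union of children's cut sets → 2 cut set(s).
Offshore blowout preventer fails to close [OR]: union of children's cut sets → 11 cut set(s).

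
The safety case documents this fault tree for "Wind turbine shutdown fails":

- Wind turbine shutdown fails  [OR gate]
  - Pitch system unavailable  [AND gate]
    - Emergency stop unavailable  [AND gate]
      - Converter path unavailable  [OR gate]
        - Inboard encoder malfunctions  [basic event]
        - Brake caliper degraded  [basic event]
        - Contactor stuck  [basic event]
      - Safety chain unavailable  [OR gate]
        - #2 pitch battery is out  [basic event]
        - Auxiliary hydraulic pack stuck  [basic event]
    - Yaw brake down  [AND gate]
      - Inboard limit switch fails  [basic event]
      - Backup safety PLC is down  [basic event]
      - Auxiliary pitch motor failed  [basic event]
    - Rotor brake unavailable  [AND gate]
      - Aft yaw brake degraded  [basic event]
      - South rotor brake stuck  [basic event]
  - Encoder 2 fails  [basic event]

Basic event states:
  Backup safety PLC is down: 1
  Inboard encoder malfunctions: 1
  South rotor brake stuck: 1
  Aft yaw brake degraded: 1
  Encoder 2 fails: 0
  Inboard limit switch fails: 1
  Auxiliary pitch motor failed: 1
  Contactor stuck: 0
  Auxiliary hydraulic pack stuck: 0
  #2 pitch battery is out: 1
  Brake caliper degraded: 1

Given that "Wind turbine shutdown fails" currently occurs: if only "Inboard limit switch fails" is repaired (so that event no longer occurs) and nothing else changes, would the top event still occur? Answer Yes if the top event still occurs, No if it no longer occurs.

Counterfactual: set "Inboard limit switch fails" to not occurred.
Converter path unavailable [OR]: Inboard encoder malfunctions=occurs, Brake caliper degraded=occurs, Contactor stuck=not → at least one input occurs → occurs.
Safety chain unavailable [OR]: #2 pitch battery is out=occurs, Auxiliary hydraulic pack stuck=not → at least one input occurs → occurs.
Emergency stop unavailable [AND]: Converter path unavailable=occurs, Safety chain unavailable=occurs → all inputs occur → occurs.
Yaw brake down [AND]: Inboard limit switch fails=not, Backup safety PLC is down=occurs, Auxiliary pitch motor failed=occurs → not all inputs occur → does not occur.
Rotor brake unavailable [AND]: Aft yaw brake degraded=occurs, South rotor brake stuck=occurs → all inputs occur → occurs.
Pitch system unavailable [AND]: Emergency stop unavailable=occurs, Yaw brake down=not, Rotor brake unavailable=occurs → not all inputs occur → does not occur.
Wind turbine shutdown fails [OR]: Pitch system unavailable=not, Encoder 2 fails=not → no input occurs → does not occur.

No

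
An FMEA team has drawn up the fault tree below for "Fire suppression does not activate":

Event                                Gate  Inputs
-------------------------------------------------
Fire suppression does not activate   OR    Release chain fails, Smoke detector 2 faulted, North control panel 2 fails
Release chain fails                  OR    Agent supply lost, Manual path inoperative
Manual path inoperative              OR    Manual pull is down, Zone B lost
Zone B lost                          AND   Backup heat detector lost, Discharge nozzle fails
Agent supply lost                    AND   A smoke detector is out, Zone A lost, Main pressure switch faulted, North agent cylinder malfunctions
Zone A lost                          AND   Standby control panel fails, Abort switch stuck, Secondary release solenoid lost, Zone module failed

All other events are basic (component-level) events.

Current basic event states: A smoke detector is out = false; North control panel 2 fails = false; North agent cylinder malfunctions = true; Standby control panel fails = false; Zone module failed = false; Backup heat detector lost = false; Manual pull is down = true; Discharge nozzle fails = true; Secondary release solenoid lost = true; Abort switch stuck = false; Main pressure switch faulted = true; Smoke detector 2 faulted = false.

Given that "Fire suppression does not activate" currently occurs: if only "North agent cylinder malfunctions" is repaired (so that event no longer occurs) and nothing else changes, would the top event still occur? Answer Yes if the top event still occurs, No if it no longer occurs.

Yes

Counterfactual: set "North agent cylinder malfunctions" to not occurred.
Zone A lost [AND]: Standby control panel fails=not, Abort switch stuck=not, Secondary release solenoid lost=occurs, Zone module failed=not → not all inputs occur → does not occur.
Agent supply lost [AND]: A smoke detector is out=not, Zone A lost=not, Main pressure switch faulted=occurs, North agent cylinder malfunctions=not → not all inputs occur → does not occur.
Zone B lost [AND]: Backup heat detector lost=not, Discharge nozzle fails=occurs → not all inputs occur → does not occur.
Manual path inoperative [OR]: Manual pull is down=occurs, Zone B lost=not → at least one input occurs → occurs.
Release chain fails [OR]: Agent supply lost=not, Manual path inoperative=occurs → at least one input occurs → occurs.
Fire suppression does not activate [OR]: Release chain fails=occurs, Smoke detector 2 faulted=not, North control panel 2 fails=not → at least one input occurs → occurs.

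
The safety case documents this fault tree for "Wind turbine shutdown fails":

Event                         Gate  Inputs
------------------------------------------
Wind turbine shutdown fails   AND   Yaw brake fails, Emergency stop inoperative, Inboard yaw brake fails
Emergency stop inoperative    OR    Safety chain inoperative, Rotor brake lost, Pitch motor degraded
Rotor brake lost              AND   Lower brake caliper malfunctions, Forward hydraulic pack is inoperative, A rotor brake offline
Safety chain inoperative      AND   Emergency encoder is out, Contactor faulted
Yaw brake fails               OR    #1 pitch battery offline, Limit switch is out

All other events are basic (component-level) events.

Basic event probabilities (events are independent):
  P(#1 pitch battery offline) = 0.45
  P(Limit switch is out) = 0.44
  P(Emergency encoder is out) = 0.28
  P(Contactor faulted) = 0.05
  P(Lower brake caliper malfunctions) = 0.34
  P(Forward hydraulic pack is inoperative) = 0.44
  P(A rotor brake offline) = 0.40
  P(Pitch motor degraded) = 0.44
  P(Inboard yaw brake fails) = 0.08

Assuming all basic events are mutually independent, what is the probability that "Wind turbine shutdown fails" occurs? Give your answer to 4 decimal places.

0.0266

P(Yaw brake fails) [OR] = 1 − (1−0.45) × (1−0.44) = 0.692000
P(Safety chain inoperative) [AND] = 0.28 × 0.05 = 0.014000
P(Rotor brake lost) [AND] = 0.34 × 0.44 × 0.40 = 0.059840
P(Emergency stop inoperative) [OR] = 1 − (1−0.014000) × (1−0.059840) × (1−0.44) = 0.480881
P(Wind turbine shutdown fails) [AND] = 0.692000 × 0.480881 × 0.08 = 0.026622
Rounded to 4 decimal places: P(Wind turbine shutdown fails) ≈ 0.0266.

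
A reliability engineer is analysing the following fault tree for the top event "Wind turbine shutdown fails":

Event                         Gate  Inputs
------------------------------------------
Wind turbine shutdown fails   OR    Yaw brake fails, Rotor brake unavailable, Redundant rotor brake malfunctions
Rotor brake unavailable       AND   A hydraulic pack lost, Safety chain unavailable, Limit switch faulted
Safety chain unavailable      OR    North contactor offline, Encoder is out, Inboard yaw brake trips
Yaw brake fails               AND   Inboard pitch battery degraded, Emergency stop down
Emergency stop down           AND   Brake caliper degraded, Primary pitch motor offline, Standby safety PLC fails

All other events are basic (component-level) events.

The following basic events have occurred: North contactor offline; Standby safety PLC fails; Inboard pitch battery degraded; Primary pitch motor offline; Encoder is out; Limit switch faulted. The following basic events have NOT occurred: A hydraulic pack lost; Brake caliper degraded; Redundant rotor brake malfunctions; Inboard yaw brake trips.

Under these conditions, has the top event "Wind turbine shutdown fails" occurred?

No

Emergency stop down [AND]: Brake caliper degraded=not, Primary pitch motor offline=occurs, Standby safety PLC fails=occurs → not all inputs occur → does not occur.
Yaw brake fails [AND]: Inboard pitch battery degraded=occurs, Emergency stop down=not → not all inputs occur → does not occur.
Safety chain unavailable [OR]: North contactor offline=occurs, Encoder is out=occurs, Inboard yaw brake trips=not → at least one input occurs → occurs.
Rotor brake unavailable [AND]: A hydraulic pack lost=not, Safety chain unavailable=occurs, Limit switch faulted=occurs → not all inputs occur → does not occur.
Wind turbine shutdown fails [OR]: Yaw brake fails=not, Rotor brake unavailable=not, Redundant rotor brake malfunctions=not → no input occurs → does not occur.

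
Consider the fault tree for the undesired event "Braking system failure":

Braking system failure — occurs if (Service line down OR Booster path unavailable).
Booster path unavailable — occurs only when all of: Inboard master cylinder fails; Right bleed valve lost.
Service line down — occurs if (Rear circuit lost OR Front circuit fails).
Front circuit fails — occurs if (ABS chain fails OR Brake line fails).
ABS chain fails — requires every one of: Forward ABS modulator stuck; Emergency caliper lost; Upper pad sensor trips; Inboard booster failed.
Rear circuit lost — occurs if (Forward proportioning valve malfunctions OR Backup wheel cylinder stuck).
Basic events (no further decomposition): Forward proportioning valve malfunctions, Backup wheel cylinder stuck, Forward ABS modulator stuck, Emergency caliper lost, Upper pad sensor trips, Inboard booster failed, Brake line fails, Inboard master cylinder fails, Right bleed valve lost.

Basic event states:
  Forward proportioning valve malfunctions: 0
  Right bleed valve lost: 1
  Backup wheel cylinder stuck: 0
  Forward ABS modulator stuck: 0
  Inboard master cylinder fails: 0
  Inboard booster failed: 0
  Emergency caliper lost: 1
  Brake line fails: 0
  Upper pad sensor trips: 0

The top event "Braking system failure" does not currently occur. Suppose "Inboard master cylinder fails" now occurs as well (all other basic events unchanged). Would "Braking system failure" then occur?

Yes

Counterfactual: set "Inboard master cylinder fails" to occurred.
Rear circuit lost [OR]: Forward proportioning valve malfunctions=not, Backup wheel cylinder stuck=not → no input occurs → does not occur.
ABS chain fails [AND]: Forward ABS modulator stuck=not, Emergency caliper lost=occurs, Upper pad sensor trips=not, Inboard booster failed=not → not all inputs occur → does not occur.
Front circuit fails [OR]: ABS chain fails=not, Brake line fails=not → no input occurs → does not occur.
Service line down [OR]: Rear circuit lost=not, Front circuit fails=not → no input occurs → does not occur.
Booster path unavailable [AND]: Inboard master cylinder fails=occurs, Right bleed valve lost=occurs → all inputs occur → occurs.
Braking system failure [OR]: Service line down=not, Booster path unavailable=occurs → at least one input occurs → occurs.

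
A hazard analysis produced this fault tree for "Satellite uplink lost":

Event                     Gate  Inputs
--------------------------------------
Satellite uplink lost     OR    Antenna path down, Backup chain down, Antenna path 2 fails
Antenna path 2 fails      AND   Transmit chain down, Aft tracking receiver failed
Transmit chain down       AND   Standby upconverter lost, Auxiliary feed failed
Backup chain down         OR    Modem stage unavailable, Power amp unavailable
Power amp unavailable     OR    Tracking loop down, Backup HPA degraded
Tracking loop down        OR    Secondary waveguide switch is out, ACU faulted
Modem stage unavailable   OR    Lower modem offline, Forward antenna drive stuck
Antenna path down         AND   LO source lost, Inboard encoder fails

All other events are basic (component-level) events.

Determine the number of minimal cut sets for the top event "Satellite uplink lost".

7

Antenna path down [AND]: one cut set from each child combined → 1 × 1 = 1 cut set(s).
Modem stage unavailable [OR]: union of children's cut sets → 2 cut set(s).
Tracking loop down [OR]: union of children's cut sets → 2 cut set(s).
Power amp unavailable [OR]: union of children's cut sets → 3 cut set(s).
Backup chain down [OR]: union of children's cut sets → 5 cut set(s).
Transmit chain down [AND]: one cut set from each child combined → 1 × 1 = 1 cut set(s).
Antenna path 2 fails [AND]: one cut set from each child combined → 1 × 1 = 1 cut set(s).
Satellite uplink lost [OR]: union of children's cut sets → 7 cut set(s).
Minimal cut sets: {Inboard encoder fails, LO source lost}; {Lower modem offline}; {Forward antenna drive stuck}; {Secondary waveguide switch is out}; {ACU faulted}; {Backup HPA degraded}; {Aft tracking receiver failed, Auxiliary feed failed, Standby upconverter lost}.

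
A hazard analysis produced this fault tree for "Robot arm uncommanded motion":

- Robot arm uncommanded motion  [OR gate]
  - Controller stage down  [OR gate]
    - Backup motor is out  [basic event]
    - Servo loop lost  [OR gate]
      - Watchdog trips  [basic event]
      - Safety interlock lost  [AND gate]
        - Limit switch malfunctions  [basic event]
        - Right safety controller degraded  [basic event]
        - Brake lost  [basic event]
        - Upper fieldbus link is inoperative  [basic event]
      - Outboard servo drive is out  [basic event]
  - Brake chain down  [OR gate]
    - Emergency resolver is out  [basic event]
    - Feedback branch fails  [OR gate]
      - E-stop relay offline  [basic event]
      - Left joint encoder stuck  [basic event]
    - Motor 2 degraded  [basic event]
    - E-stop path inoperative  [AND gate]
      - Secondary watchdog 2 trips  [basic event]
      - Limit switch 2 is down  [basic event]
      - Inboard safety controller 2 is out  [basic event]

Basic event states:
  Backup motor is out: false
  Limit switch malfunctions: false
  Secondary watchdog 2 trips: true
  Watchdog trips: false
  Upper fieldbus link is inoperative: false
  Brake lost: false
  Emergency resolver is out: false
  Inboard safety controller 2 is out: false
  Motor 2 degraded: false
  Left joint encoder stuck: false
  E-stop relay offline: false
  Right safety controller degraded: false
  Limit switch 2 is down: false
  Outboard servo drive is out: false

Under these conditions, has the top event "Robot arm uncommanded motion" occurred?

Safety interlock lost [AND]: Limit switch malfunctions=not, Right safety controller degraded=not, Brake lost=not, Upper fieldbus link is inoperative=not → not all inputs occur → does not occur.
Servo loop lost [OR]: Watchdog trips=not, Safety interlock lost=not, Outboard servo drive is out=not → no input occurs → does not occur.
Controller stage down [OR]: Backup motor is out=not, Servo loop lost=not → no input occurs → does not occur.
Feedback branch fails [OR]: E-stop relay offline=not, Left joint encoder stuck=not → no input occurs → does not occur.
E-stop path inoperative [AND]: Secondary watchdog 2 trips=occurs, Limit switch 2 is down=not, Inboard safety controller 2 is out=not → not all inputs occur → does not occur.
Brake chain down [OR]: Emergency resolver is out=not, Feedback branch fails=not, Motor 2 degraded=not, E-stop path inoperative=not → no input occurs → does not occur.
Robot arm uncommanded motion [OR]: Controller stage down=not, Brake chain down=not → no input occurs → does not occur.

No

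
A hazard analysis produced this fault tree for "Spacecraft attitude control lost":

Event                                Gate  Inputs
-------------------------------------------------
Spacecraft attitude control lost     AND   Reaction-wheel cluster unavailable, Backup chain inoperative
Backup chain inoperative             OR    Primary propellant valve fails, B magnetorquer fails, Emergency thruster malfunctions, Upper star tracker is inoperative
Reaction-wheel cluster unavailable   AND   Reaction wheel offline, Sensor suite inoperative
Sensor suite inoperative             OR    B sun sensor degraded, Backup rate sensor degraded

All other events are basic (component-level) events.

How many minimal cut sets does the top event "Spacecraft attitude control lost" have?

Sensor suite inoperative [OR]: union of children's cut sets → 2 cut set(s).
Reaction-wheel cluster unavailable [AND]: one cut set from each child combined → 1 × 2 = 2 cut set(s).
Backup chain inoperative [OR]: union of children's cut sets → 4 cut set(s).
Spacecraft attitude control lost [AND]: one cut set from each child combined → 2 × 4 = 8 cut set(s).
Minimal cut sets: {B sun sensor degraded, Primary propellant valve fails, Reaction wheel offline}; {B magnetorquer fails, B sun sensor degraded, Reaction wheel offline}; {B sun sensor degraded, Emergency thruster malfunctions, Reaction wheel offline}; {B sun sensor degraded, Reaction wheel offline, Upper star tracker is inoperative}; {Backup rate sensor degraded, Primary propellant valve fails, Reaction wheel offline}; {B magnetorquer fails, Backup rate sensor degraded, Reaction wheel offline}; {Backup rate sensor degraded, Emergency thruster malfunctions, Reaction wheel offline}; {Backup rate sensor degraded, Reaction wheel offline, Upper star tracker is inoperative}.

8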